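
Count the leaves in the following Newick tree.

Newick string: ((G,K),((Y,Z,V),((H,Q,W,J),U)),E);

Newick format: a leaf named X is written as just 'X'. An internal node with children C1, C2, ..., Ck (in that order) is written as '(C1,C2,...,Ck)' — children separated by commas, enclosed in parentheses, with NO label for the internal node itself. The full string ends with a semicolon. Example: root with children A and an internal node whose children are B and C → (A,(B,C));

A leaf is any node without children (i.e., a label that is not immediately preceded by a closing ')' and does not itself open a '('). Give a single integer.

Answer: 11

Derivation:
Newick: ((G,K),((Y,Z,V),((H,Q,W,J),U)),E);
Scan left-to-right; a leaf is any maximal label run not followed by '(':
  pos 2: leaf 'G' → count = 1
  pos 4: leaf 'K' → count = 2
  pos 9: leaf 'Y' → count = 3
  pos 11: leaf 'Z' → count = 4
  pos 13: leaf 'V' → count = 5
  pos 18: leaf 'H' → count = 6
  pos 20: leaf 'Q' → count = 7
  pos 22: leaf 'W' → count = 8
  pos 24: leaf 'J' → count = 9
  pos 27: leaf 'U' → count = 10
  pos 31: leaf 'E' → count = 11
Total leaves: 11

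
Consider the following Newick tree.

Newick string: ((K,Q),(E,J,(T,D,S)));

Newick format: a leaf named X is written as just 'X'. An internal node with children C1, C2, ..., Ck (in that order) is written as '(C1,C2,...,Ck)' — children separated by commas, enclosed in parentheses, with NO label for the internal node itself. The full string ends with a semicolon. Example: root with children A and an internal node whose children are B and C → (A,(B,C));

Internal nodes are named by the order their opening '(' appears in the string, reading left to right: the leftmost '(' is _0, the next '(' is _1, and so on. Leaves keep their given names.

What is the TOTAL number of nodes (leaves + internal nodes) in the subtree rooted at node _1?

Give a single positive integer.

Newick: ((K,Q),(E,J,(T,D,S)));
Locate _1: it is the '(' at position 1 (the 2nd '(' reading left to right).
Query: subtree rooted at _1
_1: subtree_size = 1 + 2
  K: subtree_size = 1 + 0
  Q: subtree_size = 1 + 0
Total subtree size of _1: 3

Answer: 3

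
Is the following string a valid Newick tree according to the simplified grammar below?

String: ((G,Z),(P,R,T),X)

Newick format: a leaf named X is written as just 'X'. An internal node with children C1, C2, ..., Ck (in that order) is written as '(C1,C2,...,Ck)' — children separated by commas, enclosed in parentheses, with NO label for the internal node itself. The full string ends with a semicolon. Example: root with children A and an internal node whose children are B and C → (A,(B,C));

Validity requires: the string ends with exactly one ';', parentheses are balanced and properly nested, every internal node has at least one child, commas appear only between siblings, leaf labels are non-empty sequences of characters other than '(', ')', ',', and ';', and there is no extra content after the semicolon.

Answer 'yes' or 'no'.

Input: ((G,Z),(P,R,T),X)
Paren balance: 3 '(' vs 3 ')' OK
Ends with single ';': False
Full parse: FAILS (must end with ;)
Valid: False

Answer: no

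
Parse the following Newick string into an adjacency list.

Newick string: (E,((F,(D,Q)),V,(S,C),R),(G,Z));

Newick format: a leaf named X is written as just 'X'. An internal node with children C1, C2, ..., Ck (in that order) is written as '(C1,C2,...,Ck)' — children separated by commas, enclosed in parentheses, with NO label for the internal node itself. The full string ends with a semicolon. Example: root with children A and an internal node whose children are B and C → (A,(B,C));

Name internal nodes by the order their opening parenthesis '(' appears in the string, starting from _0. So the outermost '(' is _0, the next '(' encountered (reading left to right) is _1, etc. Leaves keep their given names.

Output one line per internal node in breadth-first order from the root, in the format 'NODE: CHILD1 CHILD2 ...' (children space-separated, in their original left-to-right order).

Input: (E,((F,(D,Q)),V,(S,C),R),(G,Z));
Scanning left-to-right, naming '(' by encounter order:
  pos 0: '(' -> open internal node _0 (depth 1)
  pos 3: '(' -> open internal node _1 (depth 2)
  pos 4: '(' -> open internal node _2 (depth 3)
  pos 7: '(' -> open internal node _3 (depth 4)
  pos 11: ')' -> close internal node _3 (now at depth 3)
  pos 12: ')' -> close internal node _2 (now at depth 2)
  pos 16: '(' -> open internal node _4 (depth 3)
  pos 20: ')' -> close internal node _4 (now at depth 2)
  pos 23: ')' -> close internal node _1 (now at depth 1)
  pos 25: '(' -> open internal node _5 (depth 2)
  pos 29: ')' -> close internal node _5 (now at depth 1)
  pos 30: ')' -> close internal node _0 (now at depth 0)
Total internal nodes: 6
BFS adjacency from root:
  _0: E _1 _5
  _1: _2 V _4 R
  _5: G Z
  _2: F _3
  _4: S C
  _3: D Q

Answer: _0: E _1 _5
_1: _2 V _4 R
_5: G Z
_2: F _3
_4: S C
_3: D Q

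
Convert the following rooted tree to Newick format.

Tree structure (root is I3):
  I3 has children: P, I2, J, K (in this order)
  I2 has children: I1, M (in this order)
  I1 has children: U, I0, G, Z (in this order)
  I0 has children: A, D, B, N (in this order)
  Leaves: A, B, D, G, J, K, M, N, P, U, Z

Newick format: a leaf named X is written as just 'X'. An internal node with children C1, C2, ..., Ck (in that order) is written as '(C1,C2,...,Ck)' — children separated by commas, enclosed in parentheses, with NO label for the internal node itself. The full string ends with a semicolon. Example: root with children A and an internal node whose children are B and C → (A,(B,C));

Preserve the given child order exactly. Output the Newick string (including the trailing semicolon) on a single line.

internal I3 with children ['P', 'I2', 'J', 'K']
  leaf 'P' → 'P'
  internal I2 with children ['I1', 'M']
    internal I1 with children ['U', 'I0', 'G', 'Z']
      leaf 'U' → 'U'
      internal I0 with children ['A', 'D', 'B', 'N']
        leaf 'A' → 'A'
        leaf 'D' → 'D'
        leaf 'B' → 'B'
        leaf 'N' → 'N'
      → '(A,D,B,N)'
      leaf 'G' → 'G'
      leaf 'Z' → 'Z'
    → '(U,(A,D,B,N),G,Z)'
    leaf 'M' → 'M'
  → '((U,(A,D,B,N),G,Z),M)'
  leaf 'J' → 'J'
  leaf 'K' → 'K'
→ '(P,((U,(A,D,B,N),G,Z),M),J,K)'
Final: (P,((U,(A,D,B,N),G,Z),M),J,K);

Answer: (P,((U,(A,D,B,N),G,Z),M),J,K);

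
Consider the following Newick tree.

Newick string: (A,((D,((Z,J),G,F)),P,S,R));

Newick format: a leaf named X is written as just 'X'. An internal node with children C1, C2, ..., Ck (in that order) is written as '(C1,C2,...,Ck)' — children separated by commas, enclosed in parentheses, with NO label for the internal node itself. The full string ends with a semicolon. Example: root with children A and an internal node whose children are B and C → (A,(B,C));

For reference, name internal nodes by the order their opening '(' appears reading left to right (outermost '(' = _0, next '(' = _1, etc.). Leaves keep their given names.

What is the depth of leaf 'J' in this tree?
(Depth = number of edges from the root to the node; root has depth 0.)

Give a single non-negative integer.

Newick: (A,((D,((Z,J),G,F)),P,S,R));
Naming internals by '(' encounter order: outermost '(' = _0, next = _1, ...
Query node: J
Path from root: _0 -> _1 -> _2 -> _3 -> _4 -> J
Depth of J: 5 (number of edges from root)

Answer: 5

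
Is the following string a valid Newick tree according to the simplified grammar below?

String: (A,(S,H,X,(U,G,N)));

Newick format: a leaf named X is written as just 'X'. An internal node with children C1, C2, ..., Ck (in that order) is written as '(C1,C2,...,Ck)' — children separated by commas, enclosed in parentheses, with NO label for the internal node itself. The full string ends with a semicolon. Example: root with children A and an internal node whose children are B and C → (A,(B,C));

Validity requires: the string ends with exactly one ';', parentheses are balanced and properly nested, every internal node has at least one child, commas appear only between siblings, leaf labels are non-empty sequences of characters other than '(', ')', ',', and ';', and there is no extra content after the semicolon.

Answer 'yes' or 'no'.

Answer: yes

Derivation:
Input: (A,(S,H,X,(U,G,N)));
Paren balance: 3 '(' vs 3 ')' OK
Ends with single ';': True
Full parse: OK
Valid: True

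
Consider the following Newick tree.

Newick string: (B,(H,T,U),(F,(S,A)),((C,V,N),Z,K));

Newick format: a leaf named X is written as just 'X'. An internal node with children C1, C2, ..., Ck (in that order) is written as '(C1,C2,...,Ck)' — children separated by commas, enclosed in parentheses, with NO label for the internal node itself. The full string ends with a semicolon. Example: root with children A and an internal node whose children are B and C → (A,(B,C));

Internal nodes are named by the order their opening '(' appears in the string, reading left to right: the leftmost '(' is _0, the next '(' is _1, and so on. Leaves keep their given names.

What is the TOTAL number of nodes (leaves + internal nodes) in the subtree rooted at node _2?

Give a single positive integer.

Answer: 5

Derivation:
Newick: (B,(H,T,U),(F,(S,A)),((C,V,N),Z,K));
Locate _2: it is the '(' at position 11 (the 3rd '(' reading left to right).
Query: subtree rooted at _2
_2: subtree_size = 1 + 4
  F: subtree_size = 1 + 0
  _3: subtree_size = 1 + 2
    S: subtree_size = 1 + 0
    A: subtree_size = 1 + 0
Total subtree size of _2: 5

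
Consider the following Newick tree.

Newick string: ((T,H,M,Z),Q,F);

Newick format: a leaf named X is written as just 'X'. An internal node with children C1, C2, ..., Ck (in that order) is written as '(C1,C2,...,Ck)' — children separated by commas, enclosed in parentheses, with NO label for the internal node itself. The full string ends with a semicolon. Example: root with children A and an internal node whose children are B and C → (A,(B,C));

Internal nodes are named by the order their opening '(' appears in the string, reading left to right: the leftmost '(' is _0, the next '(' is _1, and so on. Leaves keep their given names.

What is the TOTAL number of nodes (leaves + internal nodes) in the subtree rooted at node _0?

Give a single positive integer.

Answer: 8

Derivation:
Newick: ((T,H,M,Z),Q,F);
Locate _0: it is the '(' at position 0 (the 1st '(' reading left to right).
Query: subtree rooted at _0
_0: subtree_size = 1 + 7
  _1: subtree_size = 1 + 4
    T: subtree_size = 1 + 0
    H: subtree_size = 1 + 0
    M: subtree_size = 1 + 0
    Z: subtree_size = 1 + 0
  Q: subtree_size = 1 + 0
  F: subtree_size = 1 + 0
Total subtree size of _0: 8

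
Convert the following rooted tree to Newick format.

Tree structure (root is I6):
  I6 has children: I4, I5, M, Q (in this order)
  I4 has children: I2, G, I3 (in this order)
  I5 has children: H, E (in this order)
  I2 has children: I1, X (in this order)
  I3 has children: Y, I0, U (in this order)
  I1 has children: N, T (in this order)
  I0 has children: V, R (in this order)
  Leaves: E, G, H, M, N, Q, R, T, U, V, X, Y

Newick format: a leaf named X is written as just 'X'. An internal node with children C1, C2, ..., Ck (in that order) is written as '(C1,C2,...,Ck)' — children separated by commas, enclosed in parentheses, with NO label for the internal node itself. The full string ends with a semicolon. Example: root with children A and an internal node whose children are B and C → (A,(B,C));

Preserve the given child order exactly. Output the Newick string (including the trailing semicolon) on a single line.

Answer: ((((N,T),X),G,(Y,(V,R),U)),(H,E),M,Q);

Derivation:
internal I6 with children ['I4', 'I5', 'M', 'Q']
  internal I4 with children ['I2', 'G', 'I3']
    internal I2 with children ['I1', 'X']
      internal I1 with children ['N', 'T']
        leaf 'N' → 'N'
        leaf 'T' → 'T'
      → '(N,T)'
      leaf 'X' → 'X'
    → '((N,T),X)'
    leaf 'G' → 'G'
    internal I3 with children ['Y', 'I0', 'U']
      leaf 'Y' → 'Y'
      internal I0 with children ['V', 'R']
        leaf 'V' → 'V'
        leaf 'R' → 'R'
      → '(V,R)'
      leaf 'U' → 'U'
    → '(Y,(V,R),U)'
  → '(((N,T),X),G,(Y,(V,R),U))'
  internal I5 with children ['H', 'E']
    leaf 'H' → 'H'
    leaf 'E' → 'E'
  → '(H,E)'
  leaf 'M' → 'M'
  leaf 'Q' → 'Q'
→ '((((N,T),X),G,(Y,(V,R),U)),(H,E),M,Q)'
Final: ((((N,T),X),G,(Y,(V,R),U)),(H,E),M,Q);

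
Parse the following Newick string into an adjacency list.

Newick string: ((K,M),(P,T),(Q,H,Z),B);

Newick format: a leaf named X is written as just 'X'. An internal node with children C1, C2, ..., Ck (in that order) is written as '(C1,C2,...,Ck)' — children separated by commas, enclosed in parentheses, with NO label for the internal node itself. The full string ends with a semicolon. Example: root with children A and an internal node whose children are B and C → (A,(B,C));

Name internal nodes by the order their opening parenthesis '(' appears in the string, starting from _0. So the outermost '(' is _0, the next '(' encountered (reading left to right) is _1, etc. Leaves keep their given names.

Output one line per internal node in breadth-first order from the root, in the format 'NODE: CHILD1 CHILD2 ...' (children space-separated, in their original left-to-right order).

Input: ((K,M),(P,T),(Q,H,Z),B);
Scanning left-to-right, naming '(' by encounter order:
  pos 0: '(' -> open internal node _0 (depth 1)
  pos 1: '(' -> open internal node _1 (depth 2)
  pos 5: ')' -> close internal node _1 (now at depth 1)
  pos 7: '(' -> open internal node _2 (depth 2)
  pos 11: ')' -> close internal node _2 (now at depth 1)
  pos 13: '(' -> open internal node _3 (depth 2)
  pos 19: ')' -> close internal node _3 (now at depth 1)
  pos 22: ')' -> close internal node _0 (now at depth 0)
Total internal nodes: 4
BFS adjacency from root:
  _0: _1 _2 _3 B
  _1: K M
  _2: P T
  _3: Q H Z

Answer: _0: _1 _2 _3 B
_1: K M
_2: P T
_3: Q H Z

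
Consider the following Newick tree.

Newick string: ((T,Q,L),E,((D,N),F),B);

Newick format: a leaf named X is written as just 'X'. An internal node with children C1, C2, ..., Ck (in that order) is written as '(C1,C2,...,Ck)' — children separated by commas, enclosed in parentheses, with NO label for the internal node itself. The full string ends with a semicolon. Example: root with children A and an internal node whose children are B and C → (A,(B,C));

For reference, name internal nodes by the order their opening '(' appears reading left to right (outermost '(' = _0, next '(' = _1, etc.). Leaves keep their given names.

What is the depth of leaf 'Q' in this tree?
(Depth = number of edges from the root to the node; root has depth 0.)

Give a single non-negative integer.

Newick: ((T,Q,L),E,((D,N),F),B);
Naming internals by '(' encounter order: outermost '(' = _0, next = _1, ...
Query node: Q
Path from root: _0 -> _1 -> Q
Depth of Q: 2 (number of edges from root)

Answer: 2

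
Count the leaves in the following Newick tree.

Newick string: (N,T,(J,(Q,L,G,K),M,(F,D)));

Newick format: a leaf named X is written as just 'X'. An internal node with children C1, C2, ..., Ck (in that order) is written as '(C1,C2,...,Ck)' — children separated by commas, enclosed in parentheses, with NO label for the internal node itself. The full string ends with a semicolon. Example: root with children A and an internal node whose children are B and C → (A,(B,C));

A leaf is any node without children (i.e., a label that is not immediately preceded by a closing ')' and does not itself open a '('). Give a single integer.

Answer: 10

Derivation:
Newick: (N,T,(J,(Q,L,G,K),M,(F,D)));
Scan left-to-right; a leaf is any maximal label run not followed by '(':
  pos 1: leaf 'N' → count = 1
  pos 3: leaf 'T' → count = 2
  pos 6: leaf 'J' → count = 3
  pos 9: leaf 'Q' → count = 4
  pos 11: leaf 'L' → count = 5
  pos 13: leaf 'G' → count = 6
  pos 15: leaf 'K' → count = 7
  pos 18: leaf 'M' → count = 8
  pos 21: leaf 'F' → count = 9
  pos 23: leaf 'D' → count = 10
Total leaves: 10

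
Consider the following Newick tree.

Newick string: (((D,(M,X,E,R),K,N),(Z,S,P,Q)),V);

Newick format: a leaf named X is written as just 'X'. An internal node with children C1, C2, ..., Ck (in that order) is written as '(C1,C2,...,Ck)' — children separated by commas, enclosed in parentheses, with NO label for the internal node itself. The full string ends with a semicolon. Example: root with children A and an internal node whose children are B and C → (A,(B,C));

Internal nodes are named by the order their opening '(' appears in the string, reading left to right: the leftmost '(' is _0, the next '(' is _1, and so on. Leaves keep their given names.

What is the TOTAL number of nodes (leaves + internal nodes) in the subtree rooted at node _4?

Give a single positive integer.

Newick: (((D,(M,X,E,R),K,N),(Z,S,P,Q)),V);
Locate _4: it is the '(' at position 20 (the 5th '(' reading left to right).
Query: subtree rooted at _4
_4: subtree_size = 1 + 4
  Z: subtree_size = 1 + 0
  S: subtree_size = 1 + 0
  P: subtree_size = 1 + 0
  Q: subtree_size = 1 + 0
Total subtree size of _4: 5

Answer: 5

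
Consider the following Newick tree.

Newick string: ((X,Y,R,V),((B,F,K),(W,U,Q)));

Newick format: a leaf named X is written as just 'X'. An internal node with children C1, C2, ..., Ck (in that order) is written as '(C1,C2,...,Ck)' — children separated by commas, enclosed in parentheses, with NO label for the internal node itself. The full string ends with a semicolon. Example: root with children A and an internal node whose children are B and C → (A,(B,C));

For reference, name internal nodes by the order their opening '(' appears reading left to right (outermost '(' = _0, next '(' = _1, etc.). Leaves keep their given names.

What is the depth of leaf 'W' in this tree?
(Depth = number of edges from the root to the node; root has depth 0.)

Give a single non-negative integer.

Newick: ((X,Y,R,V),((B,F,K),(W,U,Q)));
Naming internals by '(' encounter order: outermost '(' = _0, next = _1, ...
Query node: W
Path from root: _0 -> _2 -> _4 -> W
Depth of W: 3 (number of edges from root)

Answer: 3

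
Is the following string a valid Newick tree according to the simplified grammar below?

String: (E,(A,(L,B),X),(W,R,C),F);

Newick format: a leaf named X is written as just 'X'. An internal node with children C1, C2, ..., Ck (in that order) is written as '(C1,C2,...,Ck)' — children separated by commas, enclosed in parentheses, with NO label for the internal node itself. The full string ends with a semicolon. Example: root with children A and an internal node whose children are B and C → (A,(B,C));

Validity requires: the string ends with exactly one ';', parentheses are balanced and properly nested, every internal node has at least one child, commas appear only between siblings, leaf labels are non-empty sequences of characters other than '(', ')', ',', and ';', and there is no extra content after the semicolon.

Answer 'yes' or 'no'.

Input: (E,(A,(L,B),X),(W,R,C),F);
Paren balance: 4 '(' vs 4 ')' OK
Ends with single ';': True
Full parse: OK
Valid: True

Answer: yes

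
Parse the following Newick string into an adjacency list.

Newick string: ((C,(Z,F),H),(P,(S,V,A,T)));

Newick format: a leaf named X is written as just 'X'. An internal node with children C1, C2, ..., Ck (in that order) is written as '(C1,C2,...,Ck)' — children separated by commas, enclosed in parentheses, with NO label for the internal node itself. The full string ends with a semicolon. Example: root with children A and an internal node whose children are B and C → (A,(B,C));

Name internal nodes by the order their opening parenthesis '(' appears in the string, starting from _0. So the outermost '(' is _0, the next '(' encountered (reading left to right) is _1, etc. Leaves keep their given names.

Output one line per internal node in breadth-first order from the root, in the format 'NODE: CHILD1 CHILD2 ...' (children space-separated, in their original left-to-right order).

Input: ((C,(Z,F),H),(P,(S,V,A,T)));
Scanning left-to-right, naming '(' by encounter order:
  pos 0: '(' -> open internal node _0 (depth 1)
  pos 1: '(' -> open internal node _1 (depth 2)
  pos 4: '(' -> open internal node _2 (depth 3)
  pos 8: ')' -> close internal node _2 (now at depth 2)
  pos 11: ')' -> close internal node _1 (now at depth 1)
  pos 13: '(' -> open internal node _3 (depth 2)
  pos 16: '(' -> open internal node _4 (depth 3)
  pos 24: ')' -> close internal node _4 (now at depth 2)
  pos 25: ')' -> close internal node _3 (now at depth 1)
  pos 26: ')' -> close internal node _0 (now at depth 0)
Total internal nodes: 5
BFS adjacency from root:
  _0: _1 _3
  _1: C _2 H
  _3: P _4
  _2: Z F
  _4: S V A T

Answer: _0: _1 _3
_1: C _2 H
_3: P _4
_2: Z F
_4: S V A T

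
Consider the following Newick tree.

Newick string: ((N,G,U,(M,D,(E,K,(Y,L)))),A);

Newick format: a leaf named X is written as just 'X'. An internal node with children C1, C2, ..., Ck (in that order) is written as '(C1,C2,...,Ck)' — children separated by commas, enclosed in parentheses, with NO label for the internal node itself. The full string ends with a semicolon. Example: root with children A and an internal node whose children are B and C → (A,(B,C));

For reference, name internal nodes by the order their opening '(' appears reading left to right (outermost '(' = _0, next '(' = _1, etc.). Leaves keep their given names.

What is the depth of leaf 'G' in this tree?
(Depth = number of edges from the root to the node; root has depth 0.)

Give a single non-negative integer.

Answer: 2

Derivation:
Newick: ((N,G,U,(M,D,(E,K,(Y,L)))),A);
Naming internals by '(' encounter order: outermost '(' = _0, next = _1, ...
Query node: G
Path from root: _0 -> _1 -> G
Depth of G: 2 (number of edges from root)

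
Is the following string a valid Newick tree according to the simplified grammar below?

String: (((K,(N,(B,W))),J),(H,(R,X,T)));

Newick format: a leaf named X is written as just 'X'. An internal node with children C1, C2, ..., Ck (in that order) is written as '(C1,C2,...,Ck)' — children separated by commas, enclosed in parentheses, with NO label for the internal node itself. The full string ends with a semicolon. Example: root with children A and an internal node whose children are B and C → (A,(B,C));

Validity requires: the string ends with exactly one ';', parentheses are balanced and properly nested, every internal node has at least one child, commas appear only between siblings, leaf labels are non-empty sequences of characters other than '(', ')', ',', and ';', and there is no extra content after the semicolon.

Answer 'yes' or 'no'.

Answer: yes

Derivation:
Input: (((K,(N,(B,W))),J),(H,(R,X,T)));
Paren balance: 7 '(' vs 7 ')' OK
Ends with single ';': True
Full parse: OK
Valid: True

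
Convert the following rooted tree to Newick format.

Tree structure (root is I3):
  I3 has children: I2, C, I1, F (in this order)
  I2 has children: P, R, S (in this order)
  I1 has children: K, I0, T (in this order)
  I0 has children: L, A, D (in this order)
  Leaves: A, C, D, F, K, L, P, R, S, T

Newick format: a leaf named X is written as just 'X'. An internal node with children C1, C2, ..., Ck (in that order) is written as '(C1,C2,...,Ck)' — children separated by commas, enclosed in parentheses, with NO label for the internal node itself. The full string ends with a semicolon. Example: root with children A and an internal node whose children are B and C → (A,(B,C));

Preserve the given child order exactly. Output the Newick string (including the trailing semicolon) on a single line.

Answer: ((P,R,S),C,(K,(L,A,D),T),F);

Derivation:
internal I3 with children ['I2', 'C', 'I1', 'F']
  internal I2 with children ['P', 'R', 'S']
    leaf 'P' → 'P'
    leaf 'R' → 'R'
    leaf 'S' → 'S'
  → '(P,R,S)'
  leaf 'C' → 'C'
  internal I1 with children ['K', 'I0', 'T']
    leaf 'K' → 'K'
    internal I0 with children ['L', 'A', 'D']
      leaf 'L' → 'L'
      leaf 'A' → 'A'
      leaf 'D' → 'D'
    → '(L,A,D)'
    leaf 'T' → 'T'
  → '(K,(L,A,D),T)'
  leaf 'F' → 'F'
→ '((P,R,S),C,(K,(L,A,D),T),F)'
Final: ((P,R,S),C,(K,(L,A,D),T),F);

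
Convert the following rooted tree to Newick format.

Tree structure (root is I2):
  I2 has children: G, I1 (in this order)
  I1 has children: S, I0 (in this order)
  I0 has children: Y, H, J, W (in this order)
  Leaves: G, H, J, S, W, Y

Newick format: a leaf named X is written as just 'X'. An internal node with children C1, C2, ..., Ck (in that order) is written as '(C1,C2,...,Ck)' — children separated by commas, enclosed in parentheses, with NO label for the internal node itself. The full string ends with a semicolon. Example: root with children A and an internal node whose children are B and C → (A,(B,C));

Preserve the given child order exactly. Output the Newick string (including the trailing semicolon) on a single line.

internal I2 with children ['G', 'I1']
  leaf 'G' → 'G'
  internal I1 with children ['S', 'I0']
    leaf 'S' → 'S'
    internal I0 with children ['Y', 'H', 'J', 'W']
      leaf 'Y' → 'Y'
      leaf 'H' → 'H'
      leaf 'J' → 'J'
      leaf 'W' → 'W'
    → '(Y,H,J,W)'
  → '(S,(Y,H,J,W))'
→ '(G,(S,(Y,H,J,W)))'
Final: (G,(S,(Y,H,J,W)));

Answer: (G,(S,(Y,H,J,W)));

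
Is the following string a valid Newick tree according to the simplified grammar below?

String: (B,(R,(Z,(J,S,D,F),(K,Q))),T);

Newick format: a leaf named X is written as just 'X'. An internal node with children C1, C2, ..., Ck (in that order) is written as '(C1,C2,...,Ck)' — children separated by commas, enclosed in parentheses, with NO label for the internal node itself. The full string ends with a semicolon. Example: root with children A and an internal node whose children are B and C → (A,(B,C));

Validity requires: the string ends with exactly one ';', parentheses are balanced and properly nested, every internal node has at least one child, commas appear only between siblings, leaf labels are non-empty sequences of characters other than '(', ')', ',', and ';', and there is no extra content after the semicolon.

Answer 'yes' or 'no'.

Answer: yes

Derivation:
Input: (B,(R,(Z,(J,S,D,F),(K,Q))),T);
Paren balance: 5 '(' vs 5 ')' OK
Ends with single ';': True
Full parse: OK
Valid: True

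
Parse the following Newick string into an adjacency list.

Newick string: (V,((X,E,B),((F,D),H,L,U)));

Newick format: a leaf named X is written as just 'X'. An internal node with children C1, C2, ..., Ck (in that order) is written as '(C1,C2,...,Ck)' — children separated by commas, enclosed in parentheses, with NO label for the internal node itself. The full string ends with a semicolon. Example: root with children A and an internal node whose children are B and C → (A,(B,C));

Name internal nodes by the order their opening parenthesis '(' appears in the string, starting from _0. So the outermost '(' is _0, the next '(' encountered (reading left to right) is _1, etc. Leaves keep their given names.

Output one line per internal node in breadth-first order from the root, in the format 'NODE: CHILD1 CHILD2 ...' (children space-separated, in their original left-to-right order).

Answer: _0: V _1
_1: _2 _3
_2: X E B
_3: _4 H L U
_4: F D

Derivation:
Input: (V,((X,E,B),((F,D),H,L,U)));
Scanning left-to-right, naming '(' by encounter order:
  pos 0: '(' -> open internal node _0 (depth 1)
  pos 3: '(' -> open internal node _1 (depth 2)
  pos 4: '(' -> open internal node _2 (depth 3)
  pos 10: ')' -> close internal node _2 (now at depth 2)
  pos 12: '(' -> open internal node _3 (depth 3)
  pos 13: '(' -> open internal node _4 (depth 4)
  pos 17: ')' -> close internal node _4 (now at depth 3)
  pos 24: ')' -> close internal node _3 (now at depth 2)
  pos 25: ')' -> close internal node _1 (now at depth 1)
  pos 26: ')' -> close internal node _0 (now at depth 0)
Total internal nodes: 5
BFS adjacency from root:
  _0: V _1
  _1: _2 _3
  _2: X E B
  _3: _4 H L U
  _4: F D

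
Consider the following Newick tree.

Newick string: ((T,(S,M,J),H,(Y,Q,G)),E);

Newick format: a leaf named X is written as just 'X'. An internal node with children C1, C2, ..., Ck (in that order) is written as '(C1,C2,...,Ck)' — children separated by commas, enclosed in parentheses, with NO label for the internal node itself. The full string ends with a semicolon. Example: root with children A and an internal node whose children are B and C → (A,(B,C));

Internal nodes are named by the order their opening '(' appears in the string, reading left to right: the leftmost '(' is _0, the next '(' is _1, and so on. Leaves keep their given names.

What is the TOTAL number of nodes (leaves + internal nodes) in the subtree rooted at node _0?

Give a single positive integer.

Answer: 13

Derivation:
Newick: ((T,(S,M,J),H,(Y,Q,G)),E);
Locate _0: it is the '(' at position 0 (the 1st '(' reading left to right).
Query: subtree rooted at _0
_0: subtree_size = 1 + 12
  _1: subtree_size = 1 + 10
    T: subtree_size = 1 + 0
    _2: subtree_size = 1 + 3
      S: subtree_size = 1 + 0
      M: subtree_size = 1 + 0
      J: subtree_size = 1 + 0
    H: subtree_size = 1 + 0
    _3: subtree_size = 1 + 3
      Y: subtree_size = 1 + 0
      Q: subtree_size = 1 + 0
      G: subtree_size = 1 + 0
  E: subtree_size = 1 + 0
Total subtree size of _0: 13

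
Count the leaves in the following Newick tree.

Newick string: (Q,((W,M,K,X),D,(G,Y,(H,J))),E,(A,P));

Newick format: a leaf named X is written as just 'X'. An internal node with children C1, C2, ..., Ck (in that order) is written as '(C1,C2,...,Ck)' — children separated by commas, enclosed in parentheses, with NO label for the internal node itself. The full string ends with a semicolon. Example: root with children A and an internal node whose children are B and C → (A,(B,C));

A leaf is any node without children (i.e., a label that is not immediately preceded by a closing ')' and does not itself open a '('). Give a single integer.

Answer: 13

Derivation:
Newick: (Q,((W,M,K,X),D,(G,Y,(H,J))),E,(A,P));
Scan left-to-right; a leaf is any maximal label run not followed by '(':
  pos 1: leaf 'Q' → count = 1
  pos 5: leaf 'W' → count = 2
  pos 7: leaf 'M' → count = 3
  pos 9: leaf 'K' → count = 4
  pos 11: leaf 'X' → count = 5
  pos 14: leaf 'D' → count = 6
  pos 17: leaf 'G' → count = 7
  pos 19: leaf 'Y' → count = 8
  pos 22: leaf 'H' → count = 9
  pos 24: leaf 'J' → count = 10
  pos 29: leaf 'E' → count = 11
  pos 32: leaf 'A' → count = 12
  pos 34: leaf 'P' → count = 13
Total leaves: 13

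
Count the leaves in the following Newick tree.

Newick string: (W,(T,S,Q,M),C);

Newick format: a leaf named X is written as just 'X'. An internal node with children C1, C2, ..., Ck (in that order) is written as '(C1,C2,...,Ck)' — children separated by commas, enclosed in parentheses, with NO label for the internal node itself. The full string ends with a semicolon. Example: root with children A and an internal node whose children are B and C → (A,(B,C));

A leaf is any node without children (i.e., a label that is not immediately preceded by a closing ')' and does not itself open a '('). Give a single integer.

Newick: (W,(T,S,Q,M),C);
Scan left-to-right; a leaf is any maximal label run not followed by '(':
  pos 1: leaf 'W' → count = 1
  pos 4: leaf 'T' → count = 2
  pos 6: leaf 'S' → count = 3
  pos 8: leaf 'Q' → count = 4
  pos 10: leaf 'M' → count = 5
  pos 13: leaf 'C' → count = 6
Total leaves: 6

Answer: 6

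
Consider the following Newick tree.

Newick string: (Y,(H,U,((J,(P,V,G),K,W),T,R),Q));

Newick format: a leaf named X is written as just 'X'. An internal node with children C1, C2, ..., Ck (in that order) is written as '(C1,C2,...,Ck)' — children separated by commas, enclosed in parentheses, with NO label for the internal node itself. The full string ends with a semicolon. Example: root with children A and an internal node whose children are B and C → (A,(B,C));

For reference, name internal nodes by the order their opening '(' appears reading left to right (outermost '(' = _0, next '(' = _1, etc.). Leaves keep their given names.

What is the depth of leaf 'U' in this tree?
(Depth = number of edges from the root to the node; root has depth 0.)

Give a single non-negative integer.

Newick: (Y,(H,U,((J,(P,V,G),K,W),T,R),Q));
Naming internals by '(' encounter order: outermost '(' = _0, next = _1, ...
Query node: U
Path from root: _0 -> _1 -> U
Depth of U: 2 (number of edges from root)

Answer: 2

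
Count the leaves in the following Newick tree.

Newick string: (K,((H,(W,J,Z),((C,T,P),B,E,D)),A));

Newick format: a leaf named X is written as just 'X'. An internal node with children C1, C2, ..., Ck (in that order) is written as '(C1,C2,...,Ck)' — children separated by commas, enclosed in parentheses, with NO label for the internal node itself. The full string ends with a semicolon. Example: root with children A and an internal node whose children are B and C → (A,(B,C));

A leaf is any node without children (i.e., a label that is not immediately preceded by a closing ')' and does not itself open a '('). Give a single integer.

Newick: (K,((H,(W,J,Z),((C,T,P),B,E,D)),A));
Scan left-to-right; a leaf is any maximal label run not followed by '(':
  pos 1: leaf 'K' → count = 1
  pos 5: leaf 'H' → count = 2
  pos 8: leaf 'W' → count = 3
  pos 10: leaf 'J' → count = 4
  pos 12: leaf 'Z' → count = 5
  pos 17: leaf 'C' → count = 6
  pos 19: leaf 'T' → count = 7
  pos 21: leaf 'P' → count = 8
  pos 24: leaf 'B' → count = 9
  pos 26: leaf 'E' → count = 10
  pos 28: leaf 'D' → count = 11
  pos 32: leaf 'A' → count = 12
Total leaves: 12

Answer: 12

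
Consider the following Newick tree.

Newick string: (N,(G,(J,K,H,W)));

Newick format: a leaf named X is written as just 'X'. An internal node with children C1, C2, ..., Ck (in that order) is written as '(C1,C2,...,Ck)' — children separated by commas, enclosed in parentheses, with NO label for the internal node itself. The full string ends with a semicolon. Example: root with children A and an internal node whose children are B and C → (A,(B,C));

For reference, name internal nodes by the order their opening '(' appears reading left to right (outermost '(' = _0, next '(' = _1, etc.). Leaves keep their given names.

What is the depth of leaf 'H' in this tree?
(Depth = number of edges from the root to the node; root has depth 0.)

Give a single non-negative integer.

Answer: 3

Derivation:
Newick: (N,(G,(J,K,H,W)));
Naming internals by '(' encounter order: outermost '(' = _0, next = _1, ...
Query node: H
Path from root: _0 -> _1 -> _2 -> H
Depth of H: 3 (number of edges from root)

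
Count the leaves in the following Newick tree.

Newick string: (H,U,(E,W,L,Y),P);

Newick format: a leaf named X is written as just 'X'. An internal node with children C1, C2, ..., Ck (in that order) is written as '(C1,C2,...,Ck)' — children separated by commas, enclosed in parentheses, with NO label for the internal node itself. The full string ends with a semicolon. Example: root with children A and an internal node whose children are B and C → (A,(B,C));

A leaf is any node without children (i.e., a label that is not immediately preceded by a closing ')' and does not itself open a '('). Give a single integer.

Newick: (H,U,(E,W,L,Y),P);
Scan left-to-right; a leaf is any maximal label run not followed by '(':
  pos 1: leaf 'H' → count = 1
  pos 3: leaf 'U' → count = 2
  pos 6: leaf 'E' → count = 3
  pos 8: leaf 'W' → count = 4
  pos 10: leaf 'L' → count = 5
  pos 12: leaf 'Y' → count = 6
  pos 15: leaf 'P' → count = 7
Total leaves: 7

Answer: 7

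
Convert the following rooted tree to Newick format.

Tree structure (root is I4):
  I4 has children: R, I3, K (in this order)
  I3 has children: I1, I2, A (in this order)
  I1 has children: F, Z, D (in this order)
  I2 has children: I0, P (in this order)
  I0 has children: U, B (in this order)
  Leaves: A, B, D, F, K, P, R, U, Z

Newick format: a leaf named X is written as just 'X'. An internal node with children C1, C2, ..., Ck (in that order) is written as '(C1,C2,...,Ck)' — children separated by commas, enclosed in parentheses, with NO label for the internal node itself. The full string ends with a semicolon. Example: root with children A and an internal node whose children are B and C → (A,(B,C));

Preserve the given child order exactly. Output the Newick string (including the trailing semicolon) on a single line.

Answer: (R,((F,Z,D),((U,B),P),A),K);

Derivation:
internal I4 with children ['R', 'I3', 'K']
  leaf 'R' → 'R'
  internal I3 with children ['I1', 'I2', 'A']
    internal I1 with children ['F', 'Z', 'D']
      leaf 'F' → 'F'
      leaf 'Z' → 'Z'
      leaf 'D' → 'D'
    → '(F,Z,D)'
    internal I2 with children ['I0', 'P']
      internal I0 with children ['U', 'B']
        leaf 'U' → 'U'
        leaf 'B' → 'B'
      → '(U,B)'
      leaf 'P' → 'P'
    → '((U,B),P)'
    leaf 'A' → 'A'
  → '((F,Z,D),((U,B),P),A)'
  leaf 'K' → 'K'
→ '(R,((F,Z,D),((U,B),P),A),K)'
Final: (R,((F,Z,D),((U,B),P),A),K);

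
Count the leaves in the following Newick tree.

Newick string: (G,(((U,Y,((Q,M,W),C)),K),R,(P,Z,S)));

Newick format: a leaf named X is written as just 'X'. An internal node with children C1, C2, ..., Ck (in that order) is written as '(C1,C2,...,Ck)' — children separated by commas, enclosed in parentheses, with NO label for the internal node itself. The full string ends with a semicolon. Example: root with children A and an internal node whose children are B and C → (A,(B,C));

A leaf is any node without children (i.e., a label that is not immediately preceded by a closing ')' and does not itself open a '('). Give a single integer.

Newick: (G,(((U,Y,((Q,M,W),C)),K),R,(P,Z,S)));
Scan left-to-right; a leaf is any maximal label run not followed by '(':
  pos 1: leaf 'G' → count = 1
  pos 6: leaf 'U' → count = 2
  pos 8: leaf 'Y' → count = 3
  pos 12: leaf 'Q' → count = 4
  pos 14: leaf 'M' → count = 5
  pos 16: leaf 'W' → count = 6
  pos 19: leaf 'C' → count = 7
  pos 23: leaf 'K' → count = 8
  pos 26: leaf 'R' → count = 9
  pos 29: leaf 'P' → count = 10
  pos 31: leaf 'Z' → count = 11
  pos 33: leaf 'S' → count = 12
Total leaves: 12

Answer: 12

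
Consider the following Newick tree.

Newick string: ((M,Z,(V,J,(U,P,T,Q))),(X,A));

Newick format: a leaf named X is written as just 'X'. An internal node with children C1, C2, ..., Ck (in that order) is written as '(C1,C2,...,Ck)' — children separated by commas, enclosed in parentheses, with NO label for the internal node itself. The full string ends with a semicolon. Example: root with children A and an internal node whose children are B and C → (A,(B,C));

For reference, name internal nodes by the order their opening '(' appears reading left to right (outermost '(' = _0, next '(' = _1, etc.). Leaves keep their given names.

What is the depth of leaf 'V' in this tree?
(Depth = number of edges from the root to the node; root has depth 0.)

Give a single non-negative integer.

Answer: 3

Derivation:
Newick: ((M,Z,(V,J,(U,P,T,Q))),(X,A));
Naming internals by '(' encounter order: outermost '(' = _0, next = _1, ...
Query node: V
Path from root: _0 -> _1 -> _2 -> V
Depth of V: 3 (number of edges from root)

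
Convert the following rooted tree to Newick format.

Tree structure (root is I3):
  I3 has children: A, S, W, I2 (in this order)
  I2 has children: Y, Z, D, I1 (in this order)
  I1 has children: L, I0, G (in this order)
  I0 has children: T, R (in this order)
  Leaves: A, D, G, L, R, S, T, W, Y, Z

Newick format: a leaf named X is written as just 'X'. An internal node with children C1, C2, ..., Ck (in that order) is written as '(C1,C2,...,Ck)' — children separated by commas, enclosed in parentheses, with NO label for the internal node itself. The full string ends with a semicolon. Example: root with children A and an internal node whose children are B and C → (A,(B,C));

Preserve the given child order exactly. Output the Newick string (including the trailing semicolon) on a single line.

Answer: (A,S,W,(Y,Z,D,(L,(T,R),G)));

Derivation:
internal I3 with children ['A', 'S', 'W', 'I2']
  leaf 'A' → 'A'
  leaf 'S' → 'S'
  leaf 'W' → 'W'
  internal I2 with children ['Y', 'Z', 'D', 'I1']
    leaf 'Y' → 'Y'
    leaf 'Z' → 'Z'
    leaf 'D' → 'D'
    internal I1 with children ['L', 'I0', 'G']
      leaf 'L' → 'L'
      internal I0 with children ['T', 'R']
        leaf 'T' → 'T'
        leaf 'R' → 'R'
      → '(T,R)'
      leaf 'G' → 'G'
    → '(L,(T,R),G)'
  → '(Y,Z,D,(L,(T,R),G))'
→ '(A,S,W,(Y,Z,D,(L,(T,R),G)))'
Final: (A,S,W,(Y,Z,D,(L,(T,R),G)));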